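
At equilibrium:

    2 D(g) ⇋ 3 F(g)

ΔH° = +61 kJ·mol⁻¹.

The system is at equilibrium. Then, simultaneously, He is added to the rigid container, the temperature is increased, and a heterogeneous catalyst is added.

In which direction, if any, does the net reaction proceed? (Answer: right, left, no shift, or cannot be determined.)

right

At constant volume, adding an inert gas leaves every reacting species' partial pressure unchanged, so Q is unchanged — no shift from this change.
The forward reaction is endothermic. Raising T favours the endothermic direction — shift to the right.
A catalyst speeds both forward and reverse rates equally; it changes neither Q nor K — no shift from this change.
Only the nonzero effect(s) matter; the net shift is to the right.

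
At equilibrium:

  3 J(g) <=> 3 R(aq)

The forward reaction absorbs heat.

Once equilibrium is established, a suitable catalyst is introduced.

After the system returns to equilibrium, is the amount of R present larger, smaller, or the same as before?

A catalyst speeds both forward and reverse rates equally; it changes neither Q nor K — no shift from this change.
No net shift occurs, so the amount of R is unchanged.

unchanged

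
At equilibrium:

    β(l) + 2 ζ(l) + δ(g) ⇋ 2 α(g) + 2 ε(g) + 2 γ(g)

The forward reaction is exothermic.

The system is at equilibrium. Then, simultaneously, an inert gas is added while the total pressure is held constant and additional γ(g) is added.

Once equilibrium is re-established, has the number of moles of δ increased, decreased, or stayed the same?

Adding inert gas at constant total pressure expands the volume and lowers every reacting partial pressure. With Δn_gas = 6 − 1 = +5, Q moves away from K toward the side with fewer gas moles, so the system shifts toward the side with more gas moles — to the right.
Adding γ (g), a product, drives the reaction to the left.
The two effects oppose each other, so the net shift — and hence the change in δ — cannot be determined from the given information.

cannot be determined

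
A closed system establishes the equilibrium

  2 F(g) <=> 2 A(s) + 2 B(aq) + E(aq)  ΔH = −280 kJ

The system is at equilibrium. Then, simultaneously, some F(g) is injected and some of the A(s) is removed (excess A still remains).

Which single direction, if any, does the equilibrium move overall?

Adding F (g), a reactant, drives the reaction to the right.
A is a pure solid; its activity is 1 regardless of amount, so Q is unaffected — no shift from this change.
Only the nonzero effect(s) matter; the net shift is to the right.

right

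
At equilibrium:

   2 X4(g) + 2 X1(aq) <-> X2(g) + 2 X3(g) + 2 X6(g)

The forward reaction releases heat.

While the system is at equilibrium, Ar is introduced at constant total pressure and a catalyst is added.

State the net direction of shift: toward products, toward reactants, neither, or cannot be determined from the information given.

Adding inert gas at constant total pressure expands the volume and lowers every reacting partial pressure. With Δn_gas = 5 − 2 = +3, Q moves away from K toward the side with fewer gas moles, so the system shifts toward the side with more gas moles — to the right.
A catalyst speeds both forward and reverse rates equally; it changes neither Q nor K — no shift from this change.
Only the nonzero effect(s) matter; the net shift is to the right.

right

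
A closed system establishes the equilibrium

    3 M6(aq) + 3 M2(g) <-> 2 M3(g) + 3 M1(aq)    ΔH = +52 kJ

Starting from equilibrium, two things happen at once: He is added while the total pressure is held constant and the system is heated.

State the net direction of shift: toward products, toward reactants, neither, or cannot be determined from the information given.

cannot be determined

Adding inert gas at constant total pressure expands the volume and lowers every reacting partial pressure. With Δn_gas = 2 − 3 = -1, Q moves away from K toward the side with fewer gas moles, so the system shifts toward the side with more gas moles — to the left.
The forward reaction is endothermic. Raising T favours the endothermic direction — shift to the right.
The individual effects push in opposite directions; without quantitative information the net direction cannot be determined.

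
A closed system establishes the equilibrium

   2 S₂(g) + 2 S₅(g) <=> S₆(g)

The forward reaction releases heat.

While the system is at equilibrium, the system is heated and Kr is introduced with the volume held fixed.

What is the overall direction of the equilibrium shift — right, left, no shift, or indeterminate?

left

The forward reaction is exothermic. Raising T favours the endothermic direction — shift to the left.
At constant volume, adding an inert gas leaves every reacting species' partial pressure unchanged, so Q is unchanged — no shift from this change.
Only the nonzero effect(s) matter; the net shift is to the left.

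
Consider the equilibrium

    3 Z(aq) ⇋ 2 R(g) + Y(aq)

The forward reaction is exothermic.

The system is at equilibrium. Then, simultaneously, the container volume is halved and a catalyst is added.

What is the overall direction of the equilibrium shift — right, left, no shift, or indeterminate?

left

Gas moles: reactants 0, products 2 (Δn_gas = +2). Compression shifts the system toward the side with fewer moles of gas — to the left.
A catalyst speeds both forward and reverse rates equally; it changes neither Q nor K — no shift from this change.
Only the nonzero effect(s) matter; the net shift is to the left.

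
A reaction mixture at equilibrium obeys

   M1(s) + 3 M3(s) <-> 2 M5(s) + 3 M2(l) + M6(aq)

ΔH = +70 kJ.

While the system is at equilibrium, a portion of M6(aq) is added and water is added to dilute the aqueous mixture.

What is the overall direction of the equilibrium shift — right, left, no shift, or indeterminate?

Adding M6 (aq), a product, drives the reaction to the left.
Dilution lowers every aqueous concentration by the same factor. Δn_aq = 1 − 0 = +1, so the system shifts toward the side with more dissolved moles — to the right.
The individual effects push in opposite directions; without quantitative information the net direction cannot be determined.

cannot be determined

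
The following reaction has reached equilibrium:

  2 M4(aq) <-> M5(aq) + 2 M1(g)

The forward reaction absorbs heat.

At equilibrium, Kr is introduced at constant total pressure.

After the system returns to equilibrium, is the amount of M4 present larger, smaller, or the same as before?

Adding inert gas at constant total pressure expands the volume and lowers every reacting partial pressure. With Δn_gas = 2 − 0 = +2, Q moves away from K toward the side with fewer gas moles, so the system shifts toward the side with more gas moles — to the right.
The net shift is to the right. M4 is a reactant, so its amount decreases.

decreases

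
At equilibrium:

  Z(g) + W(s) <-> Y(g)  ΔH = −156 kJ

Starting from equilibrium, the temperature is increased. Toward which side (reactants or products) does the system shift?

left

The forward reaction is exothermic. Raising T favours the endothermic direction — shift to the left.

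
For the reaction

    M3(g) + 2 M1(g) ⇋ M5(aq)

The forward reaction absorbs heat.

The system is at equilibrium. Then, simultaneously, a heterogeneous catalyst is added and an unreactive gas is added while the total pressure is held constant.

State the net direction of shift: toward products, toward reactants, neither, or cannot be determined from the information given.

A catalyst speeds both forward and reverse rates equally; it changes neither Q nor K — no shift from this change.
Adding inert gas at constant total pressure expands the volume and lowers every reacting partial pressure. With Δn_gas = 0 − 3 = -3, Q moves away from K toward the side with fewer gas moles, so the system shifts toward the side with more gas moles — to the left.
Only the nonzero effect(s) matter; the net shift is to the left.

left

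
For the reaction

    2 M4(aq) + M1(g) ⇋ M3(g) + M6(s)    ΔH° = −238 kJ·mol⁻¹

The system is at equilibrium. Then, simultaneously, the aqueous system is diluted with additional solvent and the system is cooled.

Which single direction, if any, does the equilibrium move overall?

cannot be determined

Dilution lowers every aqueous concentration by the same factor. Δn_aq = 0 − 2 = -2, so the system shifts toward the side with more dissolved moles — to the left.
The forward reaction is exothermic. Lowering T favours the exothermic direction — shift to the right.
The individual effects push in opposite directions; without quantitative information the net direction cannot be determined.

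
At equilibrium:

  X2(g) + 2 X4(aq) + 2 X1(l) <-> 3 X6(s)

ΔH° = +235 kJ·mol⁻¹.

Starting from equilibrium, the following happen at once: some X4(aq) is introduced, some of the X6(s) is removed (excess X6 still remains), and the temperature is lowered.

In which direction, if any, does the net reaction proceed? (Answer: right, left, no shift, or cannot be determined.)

cannot be determined

Adding X4 (aq), a reactant, drives the reaction to the right.
X6 is a pure solid; its activity is 1 regardless of amount, so Q is unaffected — no shift from this change.
The forward reaction is endothermic. Lowering T favours the exothermic direction — shift to the left.
The individual effects push in opposite directions; without quantitative information the net direction cannot be determined.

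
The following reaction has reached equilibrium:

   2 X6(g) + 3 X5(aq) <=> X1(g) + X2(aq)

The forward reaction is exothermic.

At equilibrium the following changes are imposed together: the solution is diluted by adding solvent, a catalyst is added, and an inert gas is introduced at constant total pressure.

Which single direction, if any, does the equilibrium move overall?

Dilution lowers every aqueous concentration by the same factor. Δn_aq = 1 − 3 = -2, so the system shifts toward the side with more dissolved moles — to the left.
A catalyst speeds both forward and reverse rates equally; it changes neither Q nor K — no shift from this change.
Adding inert gas at constant total pressure expands the volume and lowers every reacting partial pressure. With Δn_gas = 1 − 2 = -1, Q moves away from K toward the side with fewer gas moles, so the system shifts toward the side with more gas moles — to the left.
Only the nonzero effect(s) matter; the net shift is to the left.

left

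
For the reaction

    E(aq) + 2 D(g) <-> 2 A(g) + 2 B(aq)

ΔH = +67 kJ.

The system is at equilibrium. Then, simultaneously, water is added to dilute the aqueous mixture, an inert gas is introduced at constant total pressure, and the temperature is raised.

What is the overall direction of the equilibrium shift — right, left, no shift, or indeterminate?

right

Dilution lowers every aqueous concentration by the same factor. Δn_aq = 2 − 1 = +1, so the system shifts toward the side with more dissolved moles — to the right.
Adding inert gas at constant total pressure expands the volume, scaling every reacting partial pressure by the same factor. Δn_gas = 2 − 2 = 0, so Q is unchanged — no shift.
The forward reaction is endothermic. Raising T favours the endothermic direction — shift to the right.
Only the nonzero effect(s) matter; the net shift is to the right.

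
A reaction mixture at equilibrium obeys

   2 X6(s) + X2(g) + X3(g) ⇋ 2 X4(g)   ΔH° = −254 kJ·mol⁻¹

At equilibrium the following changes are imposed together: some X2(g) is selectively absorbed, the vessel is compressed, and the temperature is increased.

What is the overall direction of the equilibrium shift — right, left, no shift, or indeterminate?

left

Removing X2 (g), a reactant, drives the reaction to the left.
Gas moles: reactants 2, products 2. Δn_gas = 0, so a volume change leaves Q equal to K — no shift from this change.
The forward reaction is exothermic. Raising T favours the endothermic direction — shift to the left.
Only the nonzero effect(s) matter; the net shift is to the left.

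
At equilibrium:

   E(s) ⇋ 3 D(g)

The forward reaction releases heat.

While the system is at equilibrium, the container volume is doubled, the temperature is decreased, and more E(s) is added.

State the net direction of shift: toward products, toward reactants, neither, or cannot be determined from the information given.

right

Gas moles: reactants 0, products 3 (Δn_gas = +3). Expansion shifts the system toward the side with more moles of gas — to the right.
The forward reaction is exothermic. Lowering T favours the exothermic direction — shift to the right.
E is a pure solid; its activity is 1 regardless of amount, so Q is unaffected — no shift from this change.
Only the nonzero effect(s) matter; the net shift is to the right.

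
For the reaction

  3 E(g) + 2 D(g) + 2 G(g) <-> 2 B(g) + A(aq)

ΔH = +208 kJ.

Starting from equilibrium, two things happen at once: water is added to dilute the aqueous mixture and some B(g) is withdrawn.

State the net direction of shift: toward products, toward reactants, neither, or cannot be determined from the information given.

right

Dilution lowers every aqueous concentration by the same factor. Δn_aq = 1 − 0 = +1, so the system shifts toward the side with more dissolved moles — to the right.
Removing B (g), a product, drives the reaction to the right.
All effects act in the same direction — net shift to the right.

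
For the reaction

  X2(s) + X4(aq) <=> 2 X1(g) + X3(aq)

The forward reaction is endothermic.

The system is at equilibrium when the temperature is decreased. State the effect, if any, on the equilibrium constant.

decreases

K depends on temperature via the van 't Hoff relation. The forward reaction is endothermic, so lowering T decreases K.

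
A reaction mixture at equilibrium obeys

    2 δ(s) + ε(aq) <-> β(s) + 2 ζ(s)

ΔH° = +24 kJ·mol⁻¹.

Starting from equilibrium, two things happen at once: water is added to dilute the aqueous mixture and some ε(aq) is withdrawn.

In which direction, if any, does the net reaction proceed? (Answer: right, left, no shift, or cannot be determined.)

left

Dilution lowers every aqueous concentration by the same factor. Δn_aq = 0 − 1 = -1, so the system shifts toward the side with more dissolved moles — to the left.
Removing ε (aq), a reactant, drives the reaction to the left.
All effects act in the same direction — net shift to the left.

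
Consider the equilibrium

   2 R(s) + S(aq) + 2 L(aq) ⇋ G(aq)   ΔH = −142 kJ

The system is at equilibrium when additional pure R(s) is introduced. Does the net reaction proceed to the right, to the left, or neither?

R is a pure solid; its activity is 1 regardless of amount, so Q is unaffected — no shift from this change.

no shift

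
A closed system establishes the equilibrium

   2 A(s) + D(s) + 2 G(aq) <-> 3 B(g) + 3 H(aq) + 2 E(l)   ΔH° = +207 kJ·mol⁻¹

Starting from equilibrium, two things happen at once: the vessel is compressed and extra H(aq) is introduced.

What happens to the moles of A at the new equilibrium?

increases

Gas moles: reactants 0, products 3 (Δn_gas = +3). Compression shifts the system toward the side with fewer moles of gas — to the left.
Adding H (aq), a product, drives the reaction to the left.
The net shift is to the left. A is a reactant, so its amount increases.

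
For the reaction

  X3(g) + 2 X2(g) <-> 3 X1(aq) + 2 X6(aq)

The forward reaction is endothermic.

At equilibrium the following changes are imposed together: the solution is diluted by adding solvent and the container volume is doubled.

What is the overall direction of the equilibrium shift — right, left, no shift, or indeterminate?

cannot be determined

Dilution lowers every aqueous concentration by the same factor. Δn_aq = 5 − 0 = +5, so the system shifts toward the side with more dissolved moles — to the right.
Gas moles: reactants 3, products 0 (Δn_gas = -3). Expansion shifts the system toward the side with more moles of gas — to the left.
The individual effects push in opposite directions; without quantitative information the net direction cannot be determined.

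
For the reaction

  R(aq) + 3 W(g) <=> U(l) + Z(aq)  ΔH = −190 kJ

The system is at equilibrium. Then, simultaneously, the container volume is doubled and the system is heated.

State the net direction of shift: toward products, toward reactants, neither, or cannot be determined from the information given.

left

Gas moles: reactants 3, products 0 (Δn_gas = -3). Expansion shifts the system toward the side with more moles of gas — to the left.
The forward reaction is exothermic. Raising T favours the endothermic direction — shift to the left.
All effects act in the same direction — net shift to the left.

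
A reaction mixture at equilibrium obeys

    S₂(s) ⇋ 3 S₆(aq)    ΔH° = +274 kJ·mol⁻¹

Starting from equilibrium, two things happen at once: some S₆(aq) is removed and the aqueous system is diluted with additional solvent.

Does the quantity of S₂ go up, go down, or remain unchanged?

Removing S₆ (aq), a product, drives the reaction to the right.
Dilution lowers every aqueous concentration by the same factor. Δn_aq = 3 − 0 = +3, so the system shifts toward the side with more dissolved moles — to the right.
The net shift is to the right. S₂ is a reactant, so its amount decreases.

decreases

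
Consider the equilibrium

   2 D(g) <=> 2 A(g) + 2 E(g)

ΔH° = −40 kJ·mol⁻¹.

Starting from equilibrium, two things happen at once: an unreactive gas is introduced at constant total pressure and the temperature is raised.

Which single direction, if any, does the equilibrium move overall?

cannot be determined

Adding inert gas at constant total pressure expands the volume and lowers every reacting partial pressure. With Δn_gas = 4 − 2 = +2, Q moves away from K toward the side with fewer gas moles, so the system shifts toward the side with more gas moles — to the right.
The forward reaction is exothermic. Raising T favours the endothermic direction — shift to the left.
The individual effects push in opposite directions; without quantitative information the net direction cannot be determined.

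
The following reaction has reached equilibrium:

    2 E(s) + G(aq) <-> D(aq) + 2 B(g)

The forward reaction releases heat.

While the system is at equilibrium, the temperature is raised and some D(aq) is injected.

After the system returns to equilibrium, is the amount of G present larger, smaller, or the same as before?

increases

The forward reaction is exothermic. Raising T favours the endothermic direction — shift to the left.
Adding D (aq), a product, drives the reaction to the left.
The net shift is to the left. G is a reactant, so its amount increases.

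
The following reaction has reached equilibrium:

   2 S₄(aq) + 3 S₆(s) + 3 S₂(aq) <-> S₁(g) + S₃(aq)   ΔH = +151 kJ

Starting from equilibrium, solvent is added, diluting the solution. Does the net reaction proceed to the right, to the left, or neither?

left

Dilution lowers every aqueous concentration by the same factor. Δn_aq = 1 − 5 = -4, so the system shifts toward the side with more dissolved moles — to the left.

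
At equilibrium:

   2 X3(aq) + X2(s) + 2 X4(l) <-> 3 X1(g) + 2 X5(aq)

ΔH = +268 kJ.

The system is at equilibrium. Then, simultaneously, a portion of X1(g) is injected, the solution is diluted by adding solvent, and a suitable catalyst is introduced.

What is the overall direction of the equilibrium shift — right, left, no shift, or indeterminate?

Adding X1 (g), a product, drives the reaction to the left.
Dilution scales every aqueous concentration by the same factor. Δn_aq = 2 − 2 = 0, so Q is unchanged — no shift.
A catalyst speeds both forward and reverse rates equally; it changes neither Q nor K — no shift from this change.
Only the nonzero effect(s) matter; the net shift is to the left.

left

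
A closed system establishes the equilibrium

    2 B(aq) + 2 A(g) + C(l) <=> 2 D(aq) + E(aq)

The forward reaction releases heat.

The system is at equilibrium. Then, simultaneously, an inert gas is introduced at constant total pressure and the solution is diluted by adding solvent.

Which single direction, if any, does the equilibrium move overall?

Adding inert gas at constant total pressure expands the volume and lowers every reacting partial pressure. With Δn_gas = 0 − 2 = -2, Q moves away from K toward the side with fewer gas moles, so the system shifts toward the side with more gas moles — to the left.
Dilution lowers every aqueous concentration by the same factor. Δn_aq = 3 − 2 = +1, so the system shifts toward the side with more dissolved moles — to the right.
The individual effects push in opposite directions; without quantitative information the net direction cannot be determined.

cannot be determined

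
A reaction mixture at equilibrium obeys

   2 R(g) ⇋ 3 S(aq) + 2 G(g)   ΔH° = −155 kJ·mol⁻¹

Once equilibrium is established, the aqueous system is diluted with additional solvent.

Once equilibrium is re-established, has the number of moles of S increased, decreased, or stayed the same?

Dilution lowers every aqueous concentration by the same factor. Δn_aq = 3 − 0 = +3, so the system shifts toward the side with more dissolved moles — to the right.
The net shift is to the right. S is a product, so its amount increases.

increases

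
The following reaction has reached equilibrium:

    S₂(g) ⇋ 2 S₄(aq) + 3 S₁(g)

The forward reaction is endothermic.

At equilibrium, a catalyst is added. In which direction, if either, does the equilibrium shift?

A catalyst speeds both forward and reverse rates equally; it changes neither Q nor K — no shift from this change.

no shift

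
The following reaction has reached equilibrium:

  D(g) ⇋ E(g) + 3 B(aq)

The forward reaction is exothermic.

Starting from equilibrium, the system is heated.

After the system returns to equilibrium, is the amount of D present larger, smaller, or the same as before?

increases

The forward reaction is exothermic. Raising T favours the endothermic direction — shift to the left.
The net shift is to the left. D is a reactant, so its amount increases.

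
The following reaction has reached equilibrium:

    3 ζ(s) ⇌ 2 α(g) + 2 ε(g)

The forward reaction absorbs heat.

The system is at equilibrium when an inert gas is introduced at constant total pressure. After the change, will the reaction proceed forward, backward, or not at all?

right

Adding inert gas at constant total pressure expands the volume and lowers every reacting partial pressure. With Δn_gas = 4 − 0 = +4, Q moves away from K toward the side with fewer gas moles, so the system shifts toward the side with more gas moles — to the right.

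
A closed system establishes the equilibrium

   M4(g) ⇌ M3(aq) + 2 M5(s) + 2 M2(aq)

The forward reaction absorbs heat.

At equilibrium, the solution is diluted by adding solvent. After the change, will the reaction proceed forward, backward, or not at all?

Dilution lowers every aqueous concentration by the same factor. Δn_aq = 3 − 0 = +3, so the system shifts toward the side with more dissolved moles — to the right.

right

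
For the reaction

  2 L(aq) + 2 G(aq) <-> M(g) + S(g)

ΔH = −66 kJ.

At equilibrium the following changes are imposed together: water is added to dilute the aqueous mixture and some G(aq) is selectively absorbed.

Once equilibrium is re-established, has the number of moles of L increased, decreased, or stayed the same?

increases

Dilution lowers every aqueous concentration by the same factor. Δn_aq = 0 − 4 = -4, so the system shifts toward the side with more dissolved moles — to the left.
Removing G (aq), a reactant, drives the reaction to the left.
The net shift is to the left. L is a reactant, so its amount increases.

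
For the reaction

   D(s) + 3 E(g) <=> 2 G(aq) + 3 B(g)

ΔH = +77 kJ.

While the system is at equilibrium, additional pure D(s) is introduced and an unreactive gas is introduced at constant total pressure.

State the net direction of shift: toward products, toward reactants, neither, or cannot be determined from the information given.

no shift

D is a pure solid; its activity is 1 regardless of amount, so Q is unaffected — no shift from this change.
Adding inert gas at constant total pressure expands the volume, scaling every reacting partial pressure by the same factor. Δn_gas = 3 − 3 = 0, so Q is unchanged — no shift.
None of the changes alters Q relative to K, so there is no net shift.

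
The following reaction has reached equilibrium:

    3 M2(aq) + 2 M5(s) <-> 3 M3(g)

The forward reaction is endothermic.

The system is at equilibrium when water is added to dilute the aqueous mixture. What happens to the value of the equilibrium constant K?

unchanged

The equilibrium constant depends only on temperature. This perturbation may move the position of equilibrium, but since T is unchanged, K itself is unchanged.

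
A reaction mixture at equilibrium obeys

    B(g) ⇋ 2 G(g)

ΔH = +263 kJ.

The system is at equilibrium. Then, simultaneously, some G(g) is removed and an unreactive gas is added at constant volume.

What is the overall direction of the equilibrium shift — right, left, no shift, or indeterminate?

right

Removing G (g), a product, drives the reaction to the right.
At constant volume, adding an inert gas leaves every reacting species' partial pressure unchanged, so Q is unchanged — no shift from this change.
Only the nonzero effect(s) matter; the net shift is to the right.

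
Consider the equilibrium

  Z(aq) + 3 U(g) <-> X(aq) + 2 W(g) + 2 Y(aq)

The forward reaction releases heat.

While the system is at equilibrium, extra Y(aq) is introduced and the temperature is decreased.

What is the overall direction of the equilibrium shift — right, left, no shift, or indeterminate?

cannot be determined

Adding Y (aq), a product, drives the reaction to the left.
The forward reaction is exothermic. Lowering T favours the exothermic direction — shift to the right.
The individual effects push in opposite directions; without quantitative information the net direction cannot be determined.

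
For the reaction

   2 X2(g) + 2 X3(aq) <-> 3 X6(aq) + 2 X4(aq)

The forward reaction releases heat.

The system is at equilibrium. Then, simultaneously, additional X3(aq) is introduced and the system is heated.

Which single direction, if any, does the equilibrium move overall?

cannot be determined

Adding X3 (aq), a reactant, drives the reaction to the right.
The forward reaction is exothermic. Raising T favours the endothermic direction — shift to the left.
The individual effects push in opposite directions; without quantitative information the net direction cannot be determined.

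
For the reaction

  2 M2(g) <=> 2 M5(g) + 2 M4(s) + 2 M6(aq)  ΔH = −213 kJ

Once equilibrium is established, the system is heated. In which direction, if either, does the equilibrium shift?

The forward reaction is exothermic. Raising T favours the endothermic direction — shift to the left.

left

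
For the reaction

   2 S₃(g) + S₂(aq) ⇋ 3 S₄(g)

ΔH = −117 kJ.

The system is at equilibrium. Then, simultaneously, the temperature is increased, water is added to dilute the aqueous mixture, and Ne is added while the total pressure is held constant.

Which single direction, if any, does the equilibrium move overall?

cannot be determined

The forward reaction is exothermic. Raising T favours the endothermic direction — shift to the left.
Dilution lowers every aqueous concentration by the same factor. Δn_aq = 0 − 1 = -1, so the system shifts toward the side with more dissolved moles — to the left.
Adding inert gas at constant total pressure expands the volume and lowers every reacting partial pressure. With Δn_gas = 3 − 2 = +1, Q moves away from K toward the side with fewer gas moles, so the system shifts toward the side with more gas moles — to the right.
The individual effects push in opposite directions; without quantitative information the net direction cannot be determined.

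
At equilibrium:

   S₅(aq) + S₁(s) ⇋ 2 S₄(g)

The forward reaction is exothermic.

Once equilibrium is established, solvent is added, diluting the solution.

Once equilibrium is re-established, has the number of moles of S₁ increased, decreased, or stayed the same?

Dilution lowers every aqueous concentration by the same factor. Δn_aq = 0 − 1 = -1, so the system shifts toward the side with more dissolved moles — to the left.
The net shift is to the left. S₁ is a reactant, so its amount increases.

increases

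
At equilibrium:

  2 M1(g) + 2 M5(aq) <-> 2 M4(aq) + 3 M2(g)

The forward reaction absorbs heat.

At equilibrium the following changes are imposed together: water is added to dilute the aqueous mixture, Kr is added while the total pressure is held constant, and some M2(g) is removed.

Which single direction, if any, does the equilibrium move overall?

right

Dilution scales every aqueous concentration by the same factor. Δn_aq = 2 − 2 = 0, so Q is unchanged — no shift.
Adding inert gas at constant total pressure expands the volume and lowers every reacting partial pressure. With Δn_gas = 3 − 2 = +1, Q moves away from K toward the side with fewer gas moles, so the system shifts toward the side with more gas moles — to the right.
Removing M2 (g), a product, drives the reaction to the right.
Only the nonzero effect(s) matter; the net shift is to the right.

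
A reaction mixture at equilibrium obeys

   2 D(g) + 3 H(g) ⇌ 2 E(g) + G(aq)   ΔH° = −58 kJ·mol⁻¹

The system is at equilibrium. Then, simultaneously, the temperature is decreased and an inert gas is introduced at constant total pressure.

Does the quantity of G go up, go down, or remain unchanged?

The forward reaction is exothermic. Lowering T favours the exothermic direction — shift to the right.
Adding inert gas at constant total pressure expands the volume and lowers every reacting partial pressure. With Δn_gas = 2 − 5 = -3, Q moves away from K toward the side with fewer gas moles, so the system shifts toward the side with more gas moles — to the left.
The two effects oppose each other, so the net shift — and hence the change in G — cannot be determined from the given information.

cannot be determined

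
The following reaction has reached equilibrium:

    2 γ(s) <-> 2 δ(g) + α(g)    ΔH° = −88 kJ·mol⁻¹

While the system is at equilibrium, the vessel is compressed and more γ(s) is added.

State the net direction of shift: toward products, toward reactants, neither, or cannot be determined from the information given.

Gas moles: reactants 0, products 3 (Δn_gas = +3). Compression shifts the system toward the side with fewer moles of gas — to the left.
γ is a pure solid; its activity is 1 regardless of amount, so Q is unaffected — no shift from this change.
Only the nonzero effect(s) matter; the net shift is to the left.

left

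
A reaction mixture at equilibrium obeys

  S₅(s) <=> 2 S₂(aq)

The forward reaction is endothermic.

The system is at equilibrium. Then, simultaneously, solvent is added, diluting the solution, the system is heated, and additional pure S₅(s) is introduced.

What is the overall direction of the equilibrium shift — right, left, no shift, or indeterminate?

right

Dilution lowers every aqueous concentration by the same factor. Δn_aq = 2 − 0 = +2, so the system shifts toward the side with more dissolved moles — to the right.
The forward reaction is endothermic. Raising T favours the endothermic direction — shift to the right.
S₅ is a pure solid; its activity is 1 regardless of amount, so Q is unaffected — no shift from this change.
Only the nonzero effect(s) matter; the net shift is to the right.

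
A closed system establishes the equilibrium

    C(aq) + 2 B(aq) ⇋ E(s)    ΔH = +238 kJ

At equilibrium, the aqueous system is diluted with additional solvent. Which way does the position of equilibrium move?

Dilution lowers every aqueous concentration by the same factor. Δn_aq = 0 − 3 = -3, so the system shifts toward the side with more dissolved moles — to the left.

left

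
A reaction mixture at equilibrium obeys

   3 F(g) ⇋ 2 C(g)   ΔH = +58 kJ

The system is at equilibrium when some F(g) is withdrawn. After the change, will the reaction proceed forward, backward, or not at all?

Removing F (g), a reactant, drives the reaction to the left.

left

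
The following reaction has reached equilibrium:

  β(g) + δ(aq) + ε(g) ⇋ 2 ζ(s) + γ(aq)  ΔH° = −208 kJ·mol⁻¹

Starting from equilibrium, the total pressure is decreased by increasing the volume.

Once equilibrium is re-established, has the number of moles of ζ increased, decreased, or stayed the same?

decreases

Gas moles: reactants 2, products 0 (Δn_gas = -2). Expansion shifts the system toward the side with more moles of gas — to the left.
The net shift is to the left. ζ is a product, so its amount decreases.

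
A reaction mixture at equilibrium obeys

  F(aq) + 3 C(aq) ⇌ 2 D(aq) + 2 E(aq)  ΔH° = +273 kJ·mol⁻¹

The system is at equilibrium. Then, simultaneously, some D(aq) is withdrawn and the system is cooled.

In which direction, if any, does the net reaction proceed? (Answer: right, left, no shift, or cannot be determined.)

Removing D (aq), a product, drives the reaction to the right.
The forward reaction is endothermic. Lowering T favours the exothermic direction — shift to the left.
The individual effects push in opposite directions; without quantitative information the net direction cannot be determined.

cannot be determined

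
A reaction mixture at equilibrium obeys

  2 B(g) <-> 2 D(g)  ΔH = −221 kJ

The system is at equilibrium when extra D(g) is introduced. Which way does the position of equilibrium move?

left

Adding D (g), a product, drives the reaction to the left.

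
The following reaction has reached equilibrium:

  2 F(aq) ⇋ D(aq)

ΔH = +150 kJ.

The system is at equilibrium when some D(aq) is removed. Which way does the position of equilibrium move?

right

Removing D (aq), a product, drives the reaction to the right.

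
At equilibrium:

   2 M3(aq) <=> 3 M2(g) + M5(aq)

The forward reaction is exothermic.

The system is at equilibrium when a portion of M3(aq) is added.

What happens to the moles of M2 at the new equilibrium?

increases

Adding M3 (aq), a reactant, drives the reaction to the right.
The net shift is to the right. M2 is a product, so its amount increases.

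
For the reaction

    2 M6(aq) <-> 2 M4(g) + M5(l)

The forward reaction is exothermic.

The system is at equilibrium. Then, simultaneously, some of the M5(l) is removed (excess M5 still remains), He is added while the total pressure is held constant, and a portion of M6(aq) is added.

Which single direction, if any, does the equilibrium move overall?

right

M5 is a pure liquid; its activity is 1 regardless of amount, so Q is unaffected — no shift from this change.
Adding inert gas at constant total pressure expands the volume and lowers every reacting partial pressure. With Δn_gas = 2 − 0 = +2, Q moves away from K toward the side with fewer gas moles, so the system shifts toward the side with more gas moles — to the right.
Adding M6 (aq), a reactant, drives the reaction to the right.
Only the nonzero effect(s) matter; the net shift is to the right.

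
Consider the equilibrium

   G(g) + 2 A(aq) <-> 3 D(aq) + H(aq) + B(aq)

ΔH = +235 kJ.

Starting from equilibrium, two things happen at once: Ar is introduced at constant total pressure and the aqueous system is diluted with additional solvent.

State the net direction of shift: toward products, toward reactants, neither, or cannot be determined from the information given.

Adding inert gas at constant total pressure expands the volume and lowers every reacting partial pressure. With Δn_gas = 0 − 1 = -1, Q moves away from K toward the side with fewer gas moles, so the system shifts toward the side with more gas moles — to the left.
Dilution lowers every aqueous concentration by the same factor. Δn_aq = 5 − 2 = +3, so the system shifts toward the side with more dissolved moles — to the right.
The individual effects push in opposite directions; without quantitative information the net direction cannot be determined.

cannot be determined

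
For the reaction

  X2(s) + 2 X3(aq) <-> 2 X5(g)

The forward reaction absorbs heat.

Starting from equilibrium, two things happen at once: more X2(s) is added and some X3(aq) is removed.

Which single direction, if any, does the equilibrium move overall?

left

X2 is a pure solid; its activity is 1 regardless of amount, so Q is unaffected — no shift from this change.
Removing X3 (aq), a reactant, drives the reaction to the left.
Only the nonzero effect(s) matter; the net shift is to the left.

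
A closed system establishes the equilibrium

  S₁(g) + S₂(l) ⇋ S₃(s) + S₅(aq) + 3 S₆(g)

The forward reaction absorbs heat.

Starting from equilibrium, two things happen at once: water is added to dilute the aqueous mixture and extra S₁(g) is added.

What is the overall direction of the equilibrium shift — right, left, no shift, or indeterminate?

right

Dilution lowers every aqueous concentration by the same factor. Δn_aq = 1 − 0 = +1, so the system shifts toward the side with more dissolved moles — to the right.
Adding S₁ (g), a reactant, drives the reaction to the right.
All effects act in the same direction — net shift to the right.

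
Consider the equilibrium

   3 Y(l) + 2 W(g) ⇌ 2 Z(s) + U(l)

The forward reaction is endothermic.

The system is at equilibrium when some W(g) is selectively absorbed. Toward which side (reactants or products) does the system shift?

left

Removing W (g), a reactant, drives the reaction to the left.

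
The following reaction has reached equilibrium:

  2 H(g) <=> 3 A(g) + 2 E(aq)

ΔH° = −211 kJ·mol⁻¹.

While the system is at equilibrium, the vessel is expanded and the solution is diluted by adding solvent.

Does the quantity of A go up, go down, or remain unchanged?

Gas moles: reactants 2, products 3 (Δn_gas = +1). Expansion shifts the system toward the side with more moles of gas — to the right.
Dilution lowers every aqueous concentration by the same factor. Δn_aq = 2 − 0 = +2, so the system shifts toward the side with more dissolved moles — to the right.
The net shift is to the right. A is a product, so its amount increases.

increases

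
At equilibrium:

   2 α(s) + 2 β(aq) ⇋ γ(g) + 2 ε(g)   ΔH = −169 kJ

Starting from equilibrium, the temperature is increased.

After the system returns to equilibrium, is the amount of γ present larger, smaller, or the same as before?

decreases

The forward reaction is exothermic. Raising T favours the endothermic direction — shift to the left.
The net shift is to the left. γ is a product, so its amount decreases.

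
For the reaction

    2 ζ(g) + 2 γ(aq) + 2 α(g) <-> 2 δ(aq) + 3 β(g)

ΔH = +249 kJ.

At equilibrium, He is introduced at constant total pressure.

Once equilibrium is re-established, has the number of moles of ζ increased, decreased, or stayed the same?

Adding inert gas at constant total pressure expands the volume and lowers every reacting partial pressure. With Δn_gas = 3 − 4 = -1, Q moves away from K toward the side with fewer gas moles, so the system shifts toward the side with more gas moles — to the left.
The net shift is to the left. ζ is a reactant, so its amount increases.

increases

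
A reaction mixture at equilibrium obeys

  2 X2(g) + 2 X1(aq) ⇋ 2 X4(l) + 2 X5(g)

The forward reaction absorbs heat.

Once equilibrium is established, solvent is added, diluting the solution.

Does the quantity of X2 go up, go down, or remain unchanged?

increases

Dilution lowers every aqueous concentration by the same factor. Δn_aq = 0 − 2 = -2, so the system shifts toward the side with more dissolved moles — to the left.
The net shift is to the left. X2 is a reactant, so its amount increases.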